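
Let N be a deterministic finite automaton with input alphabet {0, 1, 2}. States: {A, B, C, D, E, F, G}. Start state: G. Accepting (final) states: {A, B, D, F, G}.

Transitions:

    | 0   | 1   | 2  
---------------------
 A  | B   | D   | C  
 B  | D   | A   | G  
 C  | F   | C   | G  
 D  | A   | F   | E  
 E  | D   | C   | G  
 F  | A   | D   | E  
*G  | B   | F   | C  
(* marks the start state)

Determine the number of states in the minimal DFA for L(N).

4

Every state is reachable, so we keep all 7.
P0 = {A,B,D,F,G} | {C,E}.
On input 2, block {A,B,D,F,G} splits into {A,D,F,G} and {B}.
Split {A,D,F,G} by δ(·,0) → {A,G} and {D,F}.
The partition is now stable with 4 blocks: {A,G} | {C,E} | {B} | {D,F}.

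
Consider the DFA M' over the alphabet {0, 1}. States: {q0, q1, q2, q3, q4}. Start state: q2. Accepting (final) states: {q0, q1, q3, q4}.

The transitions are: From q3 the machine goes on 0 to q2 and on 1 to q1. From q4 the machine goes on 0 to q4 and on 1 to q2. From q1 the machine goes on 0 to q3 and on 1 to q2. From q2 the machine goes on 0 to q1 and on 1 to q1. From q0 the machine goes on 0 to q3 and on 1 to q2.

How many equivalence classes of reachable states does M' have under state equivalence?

3

States {q0,q4} cannot be reached from the start state, so discard them.
Start with accepting vs non-accepting: {q1,q3} | {q2}.
Split {q1,q3} by δ(·,0) → {q1} and {q3}.
The partition is now stable with 3 blocks: {q1} | {q2} | {q3}.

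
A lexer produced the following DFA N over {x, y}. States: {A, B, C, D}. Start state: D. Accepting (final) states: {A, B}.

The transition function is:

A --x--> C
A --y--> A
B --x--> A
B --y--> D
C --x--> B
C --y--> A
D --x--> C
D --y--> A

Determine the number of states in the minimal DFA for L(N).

4

Start with accepting vs non-accepting: {A,B} | {C,D}.
On input x, block {A,B} splits into {A} and {B}.
On input x, block {C,D} splits into {C} and {D}.
No further refinement is possible. Final partition (4 blocks): {A} | {C} | {B} | {D}.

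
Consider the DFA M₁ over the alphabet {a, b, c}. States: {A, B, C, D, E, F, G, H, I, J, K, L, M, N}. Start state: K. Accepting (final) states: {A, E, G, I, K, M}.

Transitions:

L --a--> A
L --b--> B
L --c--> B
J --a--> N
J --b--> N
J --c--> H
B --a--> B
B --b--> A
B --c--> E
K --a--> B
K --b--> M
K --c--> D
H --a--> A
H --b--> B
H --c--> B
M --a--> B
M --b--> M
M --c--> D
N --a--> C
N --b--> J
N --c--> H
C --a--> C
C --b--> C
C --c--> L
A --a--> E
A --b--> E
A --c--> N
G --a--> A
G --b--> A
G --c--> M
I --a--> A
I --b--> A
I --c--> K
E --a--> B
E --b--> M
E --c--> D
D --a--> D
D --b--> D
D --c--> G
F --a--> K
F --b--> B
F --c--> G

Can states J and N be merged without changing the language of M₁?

Reachable states from the start: {A,B,C,D,E,G,H,J,K,L,M,N}. Unreachable: {F,I} — drop them.
Start with accepting vs non-accepting: {A,E,G,K,M} | {B,C,D,H,J,L,N}.
Split {A,E,G,K,M} by δ(·,a) → {E,K,M} and {A,G}.
Split {B,C,D,H,J,L,N} by δ(·,a) → {B,C,D,J,N} and {H,L}.
Split {B,C,D,J,N} by δ(·,b) → {C,D,J,N} and {B}.
On input c, block {C,D,J,N} splits into {C,J,N} and {D}.
On input a, block {A,G} splits into {A} and {G}.
No further refinement is possible. Final partition (7 blocks): {E,K,M} | {C,J,N} | {A} | {H,L} | {B} | {D} | {G}.
J and N lie in the same block of the stable partition, so they are equivalent — no string distinguishes them.

Yes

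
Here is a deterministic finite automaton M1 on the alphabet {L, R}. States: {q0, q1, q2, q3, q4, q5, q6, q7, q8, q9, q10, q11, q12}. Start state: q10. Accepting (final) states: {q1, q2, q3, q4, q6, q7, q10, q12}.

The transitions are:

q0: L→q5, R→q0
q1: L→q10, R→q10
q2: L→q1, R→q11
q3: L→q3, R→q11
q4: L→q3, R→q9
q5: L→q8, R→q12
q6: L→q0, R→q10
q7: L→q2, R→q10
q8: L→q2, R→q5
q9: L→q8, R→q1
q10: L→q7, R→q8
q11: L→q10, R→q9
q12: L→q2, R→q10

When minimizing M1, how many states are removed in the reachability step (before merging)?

4

BFS from q10 reaches {q1, q2, q5, q7, q8, q9, q10, q11, q12}; the 4 state(s) q0, q3, q4, q6 are never visited.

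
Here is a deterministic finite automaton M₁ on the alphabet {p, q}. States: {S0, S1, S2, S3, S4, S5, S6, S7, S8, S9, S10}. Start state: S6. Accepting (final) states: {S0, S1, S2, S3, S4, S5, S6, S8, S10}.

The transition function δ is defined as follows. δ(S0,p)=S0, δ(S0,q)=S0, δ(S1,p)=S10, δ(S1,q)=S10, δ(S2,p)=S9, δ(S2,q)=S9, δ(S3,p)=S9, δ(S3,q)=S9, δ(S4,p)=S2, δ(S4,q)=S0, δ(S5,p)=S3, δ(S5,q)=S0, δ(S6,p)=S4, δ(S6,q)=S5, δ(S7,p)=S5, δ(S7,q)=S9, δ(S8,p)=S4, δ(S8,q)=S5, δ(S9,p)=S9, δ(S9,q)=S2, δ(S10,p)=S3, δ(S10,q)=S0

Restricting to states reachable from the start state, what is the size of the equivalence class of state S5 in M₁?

States {S1,S7,S8,S10} cannot be reached from the start state, so discard them.
Initial partition by acceptance: {S0,S2,S3,S4,S5,S6} | {S9}.
On input p, block {S0,S2,S3,S4,S5,S6} splits into {S0,S4,S5,S6} and {S2,S3}.
Split {S0,S4,S5,S6} by δ(·,p) → {S0,S6} and {S4,S5}.
Split {S0,S6} by δ(·,p) → {S0} and {S6}.
Stable partition: {S0} | {S9} | {S2,S3} | {S4,S5} | {S6} — 5 equivalence classes.
The equivalence class containing S5 is {S4,S5}, of size 2.

2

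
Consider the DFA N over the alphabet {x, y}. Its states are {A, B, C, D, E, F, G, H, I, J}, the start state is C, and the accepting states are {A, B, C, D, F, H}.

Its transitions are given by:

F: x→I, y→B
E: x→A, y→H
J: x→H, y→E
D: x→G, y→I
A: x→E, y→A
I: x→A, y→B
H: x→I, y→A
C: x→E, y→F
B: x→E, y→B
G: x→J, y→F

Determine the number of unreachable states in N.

3

No path from C leads to D, G, J; the other 7 states are all reachable.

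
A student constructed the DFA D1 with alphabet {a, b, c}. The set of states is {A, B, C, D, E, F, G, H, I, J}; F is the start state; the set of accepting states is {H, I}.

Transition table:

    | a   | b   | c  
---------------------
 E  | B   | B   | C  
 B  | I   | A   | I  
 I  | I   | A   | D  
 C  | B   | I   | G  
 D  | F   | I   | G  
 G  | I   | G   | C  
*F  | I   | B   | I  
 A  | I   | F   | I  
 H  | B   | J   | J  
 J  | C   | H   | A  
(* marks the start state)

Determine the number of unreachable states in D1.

Starting at F and following transitions, the reachable set is {A, B, C, D, F, G, I}. That leaves E, H, J unreachable — 3 in total.

3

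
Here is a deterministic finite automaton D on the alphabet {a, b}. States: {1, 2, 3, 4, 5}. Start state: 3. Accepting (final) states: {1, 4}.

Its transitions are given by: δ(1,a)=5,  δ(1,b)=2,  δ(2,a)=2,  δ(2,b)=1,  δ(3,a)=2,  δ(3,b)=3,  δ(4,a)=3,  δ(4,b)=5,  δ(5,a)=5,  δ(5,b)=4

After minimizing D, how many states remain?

5

All states are reachable from the start state.
Initial partition by acceptance: {1,4} | {2,3,5}.
On input b, block {2,3,5} splits into {2,5} and {3}.
On input a, block {1,4} splits into {1} and {4}.
On input b, block {2,5} splits into {2} and {5}.
No further refinement is possible. Final partition (5 blocks): {1} | {2} | {3} | {4} | {5}.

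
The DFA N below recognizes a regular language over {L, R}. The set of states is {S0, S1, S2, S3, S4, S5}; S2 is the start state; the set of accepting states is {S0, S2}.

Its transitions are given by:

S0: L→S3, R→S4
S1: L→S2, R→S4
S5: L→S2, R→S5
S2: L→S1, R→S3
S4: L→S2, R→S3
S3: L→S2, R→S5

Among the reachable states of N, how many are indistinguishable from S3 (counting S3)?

Reachable states from the start: {S1,S2,S3,S4,S5}. Unreachable: {S0} — drop them.
Initial partition by acceptance: {S2} | {S1,S3,S4,S5}.
No further refinement is possible. Final partition (2 blocks): {S2} | {S1,S3,S4,S5}.
State S3 belongs to the block {S1,S3,S4,S5}, which has 4 states.

4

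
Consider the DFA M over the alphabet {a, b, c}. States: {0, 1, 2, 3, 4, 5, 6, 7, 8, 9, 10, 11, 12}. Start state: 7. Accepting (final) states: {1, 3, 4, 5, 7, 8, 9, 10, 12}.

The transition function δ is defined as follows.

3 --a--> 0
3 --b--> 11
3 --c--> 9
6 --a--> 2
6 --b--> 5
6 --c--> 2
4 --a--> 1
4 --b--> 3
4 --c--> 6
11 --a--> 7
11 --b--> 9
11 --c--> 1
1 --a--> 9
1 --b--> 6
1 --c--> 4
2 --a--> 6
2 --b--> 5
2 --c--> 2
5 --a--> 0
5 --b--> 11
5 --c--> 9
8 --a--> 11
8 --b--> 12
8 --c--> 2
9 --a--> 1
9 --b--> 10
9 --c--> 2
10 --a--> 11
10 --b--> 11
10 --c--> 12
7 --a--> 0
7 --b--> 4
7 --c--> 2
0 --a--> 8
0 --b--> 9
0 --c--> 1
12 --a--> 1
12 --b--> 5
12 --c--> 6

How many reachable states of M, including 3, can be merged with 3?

3

Start with accepting vs non-accepting: {1,3,4,5,7,8,9,10,12} | {0,2,6,11}.
Split {1,3,4,5,7,8,9,10,12} by δ(·,a) → {3,5,7,8,10} and {1,4,9,12}.
Split {3,5,7,8,10} by δ(·,b) → {3,5,10} and {7,8}.
Split {0,2,6,11} by δ(·,a) → {0,11} and {2,6}.
Split {1,4,9,12} by δ(·,b) → {4,9,12} and {1}.
No further refinement is possible. Final partition (6 blocks): {3,5,10} | {0,11} | {4,9,12} | {7,8} | {2,6} | {1}.
The equivalence class containing 3 is {3,5,10}, of size 3.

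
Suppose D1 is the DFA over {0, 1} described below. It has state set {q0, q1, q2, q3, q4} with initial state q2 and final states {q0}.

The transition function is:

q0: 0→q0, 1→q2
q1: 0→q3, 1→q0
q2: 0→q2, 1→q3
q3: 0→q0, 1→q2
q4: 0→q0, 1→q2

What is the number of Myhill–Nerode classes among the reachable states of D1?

3

Reachable states from the start: {q0,q2,q3}. Unreachable: {q1,q4} — drop them.
P0 = {q0} | {q2,q3}.
Refine {q2,q3} on symbol 0: members go to different blocks, giving {q2} and {q3}.
Stable partition: {q0} | {q2} | {q3} — 3 equivalence classes.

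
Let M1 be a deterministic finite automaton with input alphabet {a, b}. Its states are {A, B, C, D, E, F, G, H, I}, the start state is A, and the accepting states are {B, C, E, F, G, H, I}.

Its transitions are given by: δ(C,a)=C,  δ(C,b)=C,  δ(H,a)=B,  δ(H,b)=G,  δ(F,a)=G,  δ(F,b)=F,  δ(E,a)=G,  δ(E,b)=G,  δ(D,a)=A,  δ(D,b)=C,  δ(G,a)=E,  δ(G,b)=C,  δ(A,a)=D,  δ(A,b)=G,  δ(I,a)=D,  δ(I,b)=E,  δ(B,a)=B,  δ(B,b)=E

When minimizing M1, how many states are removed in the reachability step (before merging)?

Starting at A and following transitions, the reachable set is {A, C, D, E, G}. That leaves B, F, H, I unreachable — 4 in total.

4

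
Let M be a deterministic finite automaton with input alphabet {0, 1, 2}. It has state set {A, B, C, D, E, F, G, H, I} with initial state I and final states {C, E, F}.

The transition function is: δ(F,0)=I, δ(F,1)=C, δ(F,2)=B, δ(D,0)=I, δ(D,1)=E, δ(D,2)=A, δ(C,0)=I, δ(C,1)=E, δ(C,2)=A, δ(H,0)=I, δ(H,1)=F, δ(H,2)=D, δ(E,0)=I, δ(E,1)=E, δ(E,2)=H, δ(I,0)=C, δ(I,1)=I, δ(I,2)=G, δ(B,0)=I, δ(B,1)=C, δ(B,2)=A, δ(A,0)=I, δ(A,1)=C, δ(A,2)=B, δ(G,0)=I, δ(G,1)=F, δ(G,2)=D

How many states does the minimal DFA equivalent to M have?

Start with accepting vs non-accepting: {C,E,F} | {A,B,D,G,H,I}.
Refine {A,B,D,G,H,I} on symbol 0: members go to different blocks, giving {A,B,D,G,H} and {I}.
The partition is now stable with 3 blocks: {C,E,F} | {A,B,D,G,H} | {I}.

3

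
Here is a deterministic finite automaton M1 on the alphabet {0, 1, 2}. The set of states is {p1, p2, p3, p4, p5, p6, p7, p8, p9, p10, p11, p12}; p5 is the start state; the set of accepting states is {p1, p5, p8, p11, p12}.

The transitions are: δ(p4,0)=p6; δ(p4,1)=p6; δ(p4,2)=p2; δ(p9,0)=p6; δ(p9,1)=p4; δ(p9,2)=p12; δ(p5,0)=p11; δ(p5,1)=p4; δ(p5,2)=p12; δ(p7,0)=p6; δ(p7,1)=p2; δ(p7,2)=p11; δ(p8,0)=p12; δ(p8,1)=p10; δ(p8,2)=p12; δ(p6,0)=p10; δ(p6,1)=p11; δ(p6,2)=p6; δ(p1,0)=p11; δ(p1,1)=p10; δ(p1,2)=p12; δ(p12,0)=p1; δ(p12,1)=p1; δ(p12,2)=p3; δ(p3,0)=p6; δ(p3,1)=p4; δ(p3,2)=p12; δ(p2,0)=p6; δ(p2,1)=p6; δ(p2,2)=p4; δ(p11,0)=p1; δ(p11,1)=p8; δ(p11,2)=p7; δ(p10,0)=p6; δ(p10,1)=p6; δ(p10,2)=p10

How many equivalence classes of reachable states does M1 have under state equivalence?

5

Reachable states from the start: {p1,p2,p3,p4,p5,p6,p7,p8,p10,p11,p12}. Unreachable: {p9} — drop them.
P0 = {p1,p5,p8,p11,p12} | {p2,p3,p4,p6,p7,p10}.
Refine {p1,p5,p8,p11,p12} on symbol 1: members go to different blocks, giving {p1,p5,p8} and {p11,p12}.
Split {p2,p3,p4,p6,p7,p10} by δ(·,1) → {p2,p3,p4,p7,p10} and {p6}.
Split {p2,p3,p4,p7,p10} by δ(·,1) → {p2,p4,p10} and {p3,p7}.
Stable partition: {p1,p5,p8} | {p2,p4,p10} | {p11,p12} | {p6} | {p3,p7} — 5 equivalence classes.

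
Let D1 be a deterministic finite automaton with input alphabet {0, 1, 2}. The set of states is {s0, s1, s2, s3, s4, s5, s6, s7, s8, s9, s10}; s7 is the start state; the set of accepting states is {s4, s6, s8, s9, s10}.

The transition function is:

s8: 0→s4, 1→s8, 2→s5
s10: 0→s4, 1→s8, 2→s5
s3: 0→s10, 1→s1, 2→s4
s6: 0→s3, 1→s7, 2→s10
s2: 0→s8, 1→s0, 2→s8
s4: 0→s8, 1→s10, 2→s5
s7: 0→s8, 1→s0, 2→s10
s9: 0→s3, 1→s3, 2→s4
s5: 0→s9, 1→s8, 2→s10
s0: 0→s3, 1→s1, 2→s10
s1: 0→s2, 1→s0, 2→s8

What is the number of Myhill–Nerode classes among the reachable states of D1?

5

States {s6} cannot be reached from the start state, so discard them.
Initial partition by acceptance: {s4,s8,s9,s10} | {s0,s1,s2,s3,s5,s7}.
On input 0, block {s4,s8,s9,s10} splits into {s4,s8,s10} and {s9}.
On input 0, block {s0,s1,s2,s3,s5,s7} splits into {s2,s3,s7} and {s0,s1} and {s5}.
Stable partition: {s4,s8,s10} | {s2,s3,s7} | {s9} | {s0,s1} | {s5} — 5 equivalence classes.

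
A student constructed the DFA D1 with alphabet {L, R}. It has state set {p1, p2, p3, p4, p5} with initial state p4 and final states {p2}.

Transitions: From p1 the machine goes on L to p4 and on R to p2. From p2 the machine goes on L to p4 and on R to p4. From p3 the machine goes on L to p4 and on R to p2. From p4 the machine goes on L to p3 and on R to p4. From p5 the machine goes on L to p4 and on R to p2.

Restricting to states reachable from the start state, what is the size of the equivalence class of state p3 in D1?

1

Reachable states from the start: {p2,p3,p4}. Unreachable: {p1,p5} — drop them.
P0 = {p2} | {p3,p4}.
On input R, block {p3,p4} splits into {p3} and {p4}.
No further refinement is possible. Final partition (3 blocks): {p2} | {p3} | {p4}.
State p3 belongs to the block {p3}, which has 1 states.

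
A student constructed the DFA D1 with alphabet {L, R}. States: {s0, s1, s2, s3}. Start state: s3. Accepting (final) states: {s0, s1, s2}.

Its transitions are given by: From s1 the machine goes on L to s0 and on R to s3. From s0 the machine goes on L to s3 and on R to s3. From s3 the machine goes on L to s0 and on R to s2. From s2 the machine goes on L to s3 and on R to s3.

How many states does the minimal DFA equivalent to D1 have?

2

States {s1} cannot be reached from the start state, so discard them.
Initial partition by acceptance: {s0,s2} | {s3}.
No further refinement is possible. Final partition (2 blocks): {s0,s2} | {s3}.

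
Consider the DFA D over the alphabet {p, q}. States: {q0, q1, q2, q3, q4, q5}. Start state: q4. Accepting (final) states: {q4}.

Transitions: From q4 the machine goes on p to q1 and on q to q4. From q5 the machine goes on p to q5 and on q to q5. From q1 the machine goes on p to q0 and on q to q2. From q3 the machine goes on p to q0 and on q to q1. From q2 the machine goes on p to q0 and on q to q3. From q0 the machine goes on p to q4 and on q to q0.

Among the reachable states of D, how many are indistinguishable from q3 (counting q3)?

Reachable states from the start: {q0,q1,q2,q3,q4}. Unreachable: {q5} — drop them.
Initial partition by acceptance: {q4} | {q0,q1,q2,q3}.
Refine {q0,q1,q2,q3} on symbol p: members go to different blocks, giving {q1,q2,q3} and {q0}.
Stable partition: {q4} | {q1,q2,q3} | {q0} — 3 equivalence classes.
The equivalence class containing q3 is {q1,q2,q3}, of size 3.

3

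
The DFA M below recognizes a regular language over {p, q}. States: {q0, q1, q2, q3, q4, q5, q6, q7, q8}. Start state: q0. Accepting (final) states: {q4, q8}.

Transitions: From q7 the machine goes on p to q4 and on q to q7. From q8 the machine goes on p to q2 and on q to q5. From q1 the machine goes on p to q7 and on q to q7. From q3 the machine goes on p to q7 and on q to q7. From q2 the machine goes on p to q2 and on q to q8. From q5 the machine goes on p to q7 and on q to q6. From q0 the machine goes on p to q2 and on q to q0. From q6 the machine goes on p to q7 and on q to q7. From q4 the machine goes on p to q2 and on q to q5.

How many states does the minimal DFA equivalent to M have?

Reachable states from the start: {q0,q2,q4,q5,q6,q7,q8}. Unreachable: {q1,q3} — drop them.
Initial partition by acceptance: {q4,q8} | {q0,q2,q5,q6,q7}.
Refine {q0,q2,q5,q6,q7} on symbol p: members go to different blocks, giving {q0,q2,q5,q6} and {q7}.
On input p, block {q0,q2,q5,q6} splits into {q0,q2} and {q5,q6}.
Split {q0,q2} by δ(·,q) → {q0} and {q2}.
Split {q5,q6} by δ(·,q) → {q5} and {q6}.
No further refinement is possible. Final partition (6 blocks): {q4,q8} | {q0} | {q7} | {q5} | {q2} | {q6}.

6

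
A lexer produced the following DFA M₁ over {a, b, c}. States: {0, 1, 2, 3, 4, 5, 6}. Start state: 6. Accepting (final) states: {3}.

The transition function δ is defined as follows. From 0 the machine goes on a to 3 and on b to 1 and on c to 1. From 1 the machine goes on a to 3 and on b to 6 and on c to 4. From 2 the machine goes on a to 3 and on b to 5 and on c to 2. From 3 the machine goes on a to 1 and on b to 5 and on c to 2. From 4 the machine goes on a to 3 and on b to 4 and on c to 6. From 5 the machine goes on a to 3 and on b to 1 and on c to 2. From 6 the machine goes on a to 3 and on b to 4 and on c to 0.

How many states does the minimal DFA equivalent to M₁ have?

2

Every state is reachable, so we keep all 7.
Initial partition by acceptance: {3} | {0,1,2,4,5,6}.
No further refinement is possible. Final partition (2 blocks): {3} | {0,1,2,4,5,6}.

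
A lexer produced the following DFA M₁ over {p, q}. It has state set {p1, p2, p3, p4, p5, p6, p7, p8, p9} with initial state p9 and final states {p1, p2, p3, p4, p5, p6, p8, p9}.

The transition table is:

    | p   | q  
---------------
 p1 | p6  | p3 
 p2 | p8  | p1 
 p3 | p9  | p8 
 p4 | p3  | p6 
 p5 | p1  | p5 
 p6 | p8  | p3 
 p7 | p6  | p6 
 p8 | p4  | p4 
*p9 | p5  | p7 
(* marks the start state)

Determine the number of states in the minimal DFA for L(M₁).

States {p2} cannot be reached from the start state, so discard them.
Start with accepting vs non-accepting: {p1,p3,p4,p5,p6,p8,p9} | {p7}.
Split {p1,p3,p4,p5,p6,p8,p9} by δ(·,q) → {p1,p3,p4,p5,p6,p8} and {p9}.
On input p, block {p1,p3,p4,p5,p6,p8} splits into {p1,p4,p5,p6,p8} and {p3}.
Refine {p1,p4,p5,p6,p8} on symbol p: members go to different blocks, giving {p1,p5,p6,p8} and {p4}.
Refine {p1,p5,p6,p8} on symbol p: members go to different blocks, giving {p1,p5,p6} and {p8}.
Refine {p1,p5,p6} on symbol p: members go to different blocks, giving {p1,p5} and {p6}.
Split {p1,p5} by δ(·,p) → {p1} and {p5}.
The partition is now stable with 8 blocks: {p1} | {p7} | {p9} | {p3} | {p4} | {p8} | {p6} | {p5}.

8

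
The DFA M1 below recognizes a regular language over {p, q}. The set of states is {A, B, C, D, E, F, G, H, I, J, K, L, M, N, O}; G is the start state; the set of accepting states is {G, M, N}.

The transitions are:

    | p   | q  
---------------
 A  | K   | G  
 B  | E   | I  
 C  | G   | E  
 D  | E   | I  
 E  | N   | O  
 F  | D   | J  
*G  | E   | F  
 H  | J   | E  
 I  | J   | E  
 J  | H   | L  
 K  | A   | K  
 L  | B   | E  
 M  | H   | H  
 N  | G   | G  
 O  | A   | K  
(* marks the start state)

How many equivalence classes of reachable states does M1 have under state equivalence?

States {C,M} cannot be reached from the start state, so discard them.
Start with accepting vs non-accepting: {G,N} | {A,B,D,E,F,H,I,J,K,L,O}.
Refine {G,N} on symbol p: members go to different blocks, giving {G} and {N}.
On input p, block {A,B,D,E,F,H,I,J,K,L,O} splits into {A,B,D,F,H,I,J,K,L,O} and {E}.
On input p, block {A,B,D,F,H,I,J,K,L,O} splits into {A,F,H,I,J,K,L,O} and {B,D}.
On input p, block {A,F,H,I,J,K,L,O} splits into {A,H,I,J,K,O} and {F,L}.
Split {A,H,I,J,K,O} by δ(·,q) → {H,I} and {K,O} and {A} and {J}.
On input q, block {F,L} splits into {F} and {L}.
No further refinement is possible. Final partition (10 blocks): {G} | {H,I} | {N} | {E} | {B,D} | {F} | {K,O} | {A} | {J} | {L}.

10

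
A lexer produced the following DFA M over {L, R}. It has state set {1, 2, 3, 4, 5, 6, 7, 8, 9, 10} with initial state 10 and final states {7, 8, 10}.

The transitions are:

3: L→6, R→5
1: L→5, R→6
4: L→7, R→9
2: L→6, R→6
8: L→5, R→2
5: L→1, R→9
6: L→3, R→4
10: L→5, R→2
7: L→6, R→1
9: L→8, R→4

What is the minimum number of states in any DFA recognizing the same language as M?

Every state is reachable, so we keep all 10.
P0 = {7,8,10} | {1,2,3,4,5,6,9}.
Refine {1,2,3,4,5,6,9} on symbol L: members go to different blocks, giving {1,2,3,5,6} and {4,9}.
Refine {1,2,3,5,6} on symbol R: members go to different blocks, giving {1,2,3} and {5,6}.
No further refinement is possible. Final partition (4 blocks): {7,8,10} | {1,2,3} | {4,9} | {5,6}.

4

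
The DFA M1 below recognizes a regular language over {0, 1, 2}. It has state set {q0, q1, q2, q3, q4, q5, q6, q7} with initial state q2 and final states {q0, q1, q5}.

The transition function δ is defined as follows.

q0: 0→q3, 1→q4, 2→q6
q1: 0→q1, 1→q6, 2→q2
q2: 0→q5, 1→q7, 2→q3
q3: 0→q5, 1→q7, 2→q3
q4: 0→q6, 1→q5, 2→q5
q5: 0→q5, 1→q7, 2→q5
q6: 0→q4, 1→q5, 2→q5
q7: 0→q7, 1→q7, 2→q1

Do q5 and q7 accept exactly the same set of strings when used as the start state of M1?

No

First remove the unreachable states {q0}; 7 states remain.
Initial partition by acceptance: {q1,q5} | {q2,q3,q4,q6,q7}.
On input 2, block {q1,q5} splits into {q1} and {q5}.
On input 0, block {q2,q3,q4,q6,q7} splits into {q4,q6,q7} and {q2,q3}.
Split {q4,q6,q7} by δ(·,1) → {q4,q6} and {q7}.
Stable partition: {q1} | {q4,q6} | {q5} | {q2,q3} | {q7} — 5 equivalence classes.
q5 and q7 end up in different blocks, so they are distinguishable. For instance, the string 'ε' is accepted from only q5.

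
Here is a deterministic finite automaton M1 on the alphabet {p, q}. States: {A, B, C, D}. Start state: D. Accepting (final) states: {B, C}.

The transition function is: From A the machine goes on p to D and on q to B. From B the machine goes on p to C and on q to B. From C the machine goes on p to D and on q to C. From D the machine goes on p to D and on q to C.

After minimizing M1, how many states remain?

First remove the unreachable states {A,B}; 2 states remain.
Start with accepting vs non-accepting: {C} | {D}.
The partition is now stable with 2 blocks: {C} | {D}.

2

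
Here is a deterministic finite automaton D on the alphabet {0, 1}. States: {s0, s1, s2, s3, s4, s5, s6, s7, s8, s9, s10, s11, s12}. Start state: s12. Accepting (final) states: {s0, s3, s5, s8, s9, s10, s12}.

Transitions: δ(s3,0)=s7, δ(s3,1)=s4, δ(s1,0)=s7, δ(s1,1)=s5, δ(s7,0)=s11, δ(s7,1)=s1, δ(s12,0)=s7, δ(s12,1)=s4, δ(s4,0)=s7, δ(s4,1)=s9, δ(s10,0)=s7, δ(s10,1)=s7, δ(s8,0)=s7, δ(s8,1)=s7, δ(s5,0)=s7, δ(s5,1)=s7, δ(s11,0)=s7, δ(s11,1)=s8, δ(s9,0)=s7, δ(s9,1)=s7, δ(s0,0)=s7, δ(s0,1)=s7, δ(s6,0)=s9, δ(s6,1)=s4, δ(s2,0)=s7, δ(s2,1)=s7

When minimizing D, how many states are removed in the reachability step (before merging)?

5

BFS from s12 reaches {s1, s4, s5, s7, s8, s9, s11, s12}; the 5 state(s) s0, s2, s3, s6, s10 are never visited.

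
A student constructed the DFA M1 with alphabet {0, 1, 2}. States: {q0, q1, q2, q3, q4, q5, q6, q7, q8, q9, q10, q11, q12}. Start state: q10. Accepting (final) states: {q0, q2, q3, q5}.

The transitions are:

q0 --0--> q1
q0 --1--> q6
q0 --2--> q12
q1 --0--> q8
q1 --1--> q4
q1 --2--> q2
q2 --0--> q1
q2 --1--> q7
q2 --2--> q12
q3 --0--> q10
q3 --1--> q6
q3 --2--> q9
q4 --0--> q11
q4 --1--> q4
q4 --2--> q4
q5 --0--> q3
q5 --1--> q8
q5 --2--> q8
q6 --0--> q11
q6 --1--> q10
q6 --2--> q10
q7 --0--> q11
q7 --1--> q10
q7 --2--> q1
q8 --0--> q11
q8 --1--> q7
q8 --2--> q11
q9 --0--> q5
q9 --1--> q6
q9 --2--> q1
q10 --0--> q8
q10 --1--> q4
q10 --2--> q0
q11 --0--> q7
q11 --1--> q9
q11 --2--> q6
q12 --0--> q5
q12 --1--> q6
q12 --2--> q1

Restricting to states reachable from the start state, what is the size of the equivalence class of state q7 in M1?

2

Every state is reachable, so we keep all 13.
Initial partition by acceptance: {q0,q2,q3,q5} | {q1,q4,q6,q7,q8,q9,q10,q11,q12}.
On input 0, block {q0,q2,q3,q5} splits into {q0,q2,q3} and {q5}.
On input 0, block {q1,q4,q6,q7,q8,q9,q10,q11,q12} splits into {q1,q4,q6,q7,q8,q10,q11} and {q9,q12}.
Split {q1,q4,q6,q7,q8,q10,q11} by δ(·,1) → {q1,q4,q6,q7,q8,q10} and {q11}.
Refine {q1,q4,q6,q7,q8,q10} on symbol 0: members go to different blocks, giving {q4,q6,q7,q8} and {q1,q10}.
Split {q4,q6,q7,q8} by δ(·,1) → {q4,q8} and {q6,q7}.
On input 1, block {q4,q8} splits into {q4} and {q8}.
No further refinement is possible. Final partition (8 blocks): {q0,q2,q3} | {q4} | {q5} | {q9,q12} | {q11} | {q1,q10} | {q6,q7} | {q8}.
State q7 belongs to the block {q6,q7}, which has 2 states.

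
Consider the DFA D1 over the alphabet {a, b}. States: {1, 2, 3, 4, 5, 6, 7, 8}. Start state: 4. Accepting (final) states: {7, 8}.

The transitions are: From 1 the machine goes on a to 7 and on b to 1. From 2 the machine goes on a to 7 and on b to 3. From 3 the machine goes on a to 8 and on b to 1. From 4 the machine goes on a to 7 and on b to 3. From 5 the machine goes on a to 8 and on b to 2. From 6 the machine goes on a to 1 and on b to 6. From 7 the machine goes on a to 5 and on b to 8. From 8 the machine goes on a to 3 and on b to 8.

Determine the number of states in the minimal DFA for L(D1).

2

Reachable states from the start: {1,2,3,4,5,7,8}. Unreachable: {6} — drop them.
Start with accepting vs non-accepting: {7,8} | {1,2,3,4,5}.
The partition is now stable with 2 blocks: {7,8} | {1,2,3,4,5}.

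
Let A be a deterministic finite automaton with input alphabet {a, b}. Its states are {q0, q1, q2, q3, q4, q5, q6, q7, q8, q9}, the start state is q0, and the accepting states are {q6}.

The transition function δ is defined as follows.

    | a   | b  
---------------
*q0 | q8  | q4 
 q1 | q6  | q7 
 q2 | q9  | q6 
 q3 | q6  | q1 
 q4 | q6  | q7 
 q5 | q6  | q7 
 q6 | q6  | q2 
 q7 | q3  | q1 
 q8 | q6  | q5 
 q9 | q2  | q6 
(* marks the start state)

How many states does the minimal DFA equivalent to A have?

5

Initial partition by acceptance: {q6} | {q0,q1,q2,q3,q4,q5,q7,q8,q9}.
Split {q0,q1,q2,q3,q4,q5,q7,q8,q9} by δ(·,a) → {q1,q3,q4,q5,q8} and {q0,q2,q7,q9}.
Refine {q1,q3,q4,q5,q8} on symbol b: members go to different blocks, giving {q1,q4,q5} and {q3,q8}.
Refine {q0,q2,q7,q9} on symbol a: members go to different blocks, giving {q0,q7} and {q2,q9}.
The partition is now stable with 5 blocks: {q6} | {q1,q4,q5} | {q0,q7} | {q3,q8} | {q2,q9}.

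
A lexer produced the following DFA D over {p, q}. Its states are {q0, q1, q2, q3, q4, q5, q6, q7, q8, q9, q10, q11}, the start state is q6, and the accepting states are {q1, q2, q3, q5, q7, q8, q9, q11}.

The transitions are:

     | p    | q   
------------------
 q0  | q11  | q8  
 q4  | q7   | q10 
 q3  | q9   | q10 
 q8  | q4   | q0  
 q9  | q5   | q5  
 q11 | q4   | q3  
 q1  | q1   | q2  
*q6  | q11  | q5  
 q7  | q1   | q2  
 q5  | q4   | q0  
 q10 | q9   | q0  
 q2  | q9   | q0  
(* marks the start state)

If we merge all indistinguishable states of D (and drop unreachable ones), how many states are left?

9

P0 = {q1,q2,q3,q5,q7,q8,q9,q11} | {q0,q4,q6,q10}.
Split {q1,q2,q3,q5,q7,q8,q9,q11} by δ(·,p) → {q1,q2,q3,q7,q9} and {q5,q8,q11}.
On input p, block {q1,q2,q3,q7,q9} splits into {q1,q2,q3,q7} and {q9}.
On input p, block {q1,q2,q3,q7} splits into {q1,q7} and {q2,q3}.
On input p, block {q0,q4,q6,q10} splits into {q0,q6} and {q4} and {q10}.
On input q, block {q5,q8,q11} splits into {q5,q8} and {q11}.
Split {q2,q3} by δ(·,q) → {q2} and {q3}.
The partition is now stable with 9 blocks: {q1,q7} | {q0,q6} | {q5,q8} | {q9} | {q2} | {q4} | {q10} | {q11} | {q3}.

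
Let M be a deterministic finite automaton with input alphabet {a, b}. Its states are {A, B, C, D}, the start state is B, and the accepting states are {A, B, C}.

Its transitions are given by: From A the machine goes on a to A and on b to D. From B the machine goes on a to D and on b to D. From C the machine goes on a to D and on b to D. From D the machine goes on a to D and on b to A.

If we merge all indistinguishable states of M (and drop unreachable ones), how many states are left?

First remove the unreachable states {C}; 3 states remain.
Start with accepting vs non-accepting: {A,B} | {D}.
Split {A,B} by δ(·,a) → {A} and {B}.
The partition is now stable with 3 blocks: {A} | {D} | {B}.

3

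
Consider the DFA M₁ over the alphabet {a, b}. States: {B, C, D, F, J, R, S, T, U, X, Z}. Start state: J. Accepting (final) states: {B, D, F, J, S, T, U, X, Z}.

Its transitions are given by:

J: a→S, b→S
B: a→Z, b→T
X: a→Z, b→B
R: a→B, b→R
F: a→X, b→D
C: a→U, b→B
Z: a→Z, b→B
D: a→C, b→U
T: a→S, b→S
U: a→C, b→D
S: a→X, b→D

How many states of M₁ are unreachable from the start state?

BFS from J reaches {B, C, D, J, S, T, U, X, Z}; the 2 state(s) F, R are never visited.

2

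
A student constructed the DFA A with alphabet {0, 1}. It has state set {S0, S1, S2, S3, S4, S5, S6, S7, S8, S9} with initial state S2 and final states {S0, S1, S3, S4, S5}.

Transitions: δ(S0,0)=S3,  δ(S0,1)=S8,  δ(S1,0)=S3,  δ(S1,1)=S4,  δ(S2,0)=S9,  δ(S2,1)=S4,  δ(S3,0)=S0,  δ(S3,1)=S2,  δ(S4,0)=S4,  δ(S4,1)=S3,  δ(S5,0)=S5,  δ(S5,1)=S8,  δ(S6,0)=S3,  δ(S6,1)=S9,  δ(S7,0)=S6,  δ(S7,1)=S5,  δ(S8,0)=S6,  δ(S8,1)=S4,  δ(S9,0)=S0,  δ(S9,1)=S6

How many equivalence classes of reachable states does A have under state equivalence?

4

States {S1,S5,S7} cannot be reached from the start state, so discard them.
P0 = {S0,S3,S4} | {S2,S6,S8,S9}.
On input 1, block {S0,S3,S4} splits into {S0,S3} and {S4}.
On input 0, block {S2,S6,S8,S9} splits into {S2,S8} and {S6,S9}.
No further refinement is possible. Final partition (4 blocks): {S0,S3} | {S2,S8} | {S4} | {S6,S9}.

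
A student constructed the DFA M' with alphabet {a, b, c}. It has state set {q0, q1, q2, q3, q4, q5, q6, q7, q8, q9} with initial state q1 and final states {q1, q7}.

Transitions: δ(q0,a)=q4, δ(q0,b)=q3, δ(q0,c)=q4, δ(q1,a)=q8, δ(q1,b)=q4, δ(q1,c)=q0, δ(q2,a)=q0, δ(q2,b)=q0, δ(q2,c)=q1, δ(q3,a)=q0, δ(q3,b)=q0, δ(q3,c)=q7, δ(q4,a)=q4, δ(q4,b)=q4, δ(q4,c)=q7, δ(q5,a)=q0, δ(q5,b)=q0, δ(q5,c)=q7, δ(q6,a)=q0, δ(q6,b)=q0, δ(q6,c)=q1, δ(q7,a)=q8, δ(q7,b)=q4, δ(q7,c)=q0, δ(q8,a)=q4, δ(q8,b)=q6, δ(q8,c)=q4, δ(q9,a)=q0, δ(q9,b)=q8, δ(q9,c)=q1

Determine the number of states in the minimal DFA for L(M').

4

First remove the unreachable states {q2,q5,q9}; 7 states remain.
Start with accepting vs non-accepting: {q1,q7} | {q0,q3,q4,q6,q8}.
Refine {q0,q3,q4,q6,q8} on symbol c: members go to different blocks, giving {q3,q4,q6} and {q0,q8}.
Refine {q3,q4,q6} on symbol a: members go to different blocks, giving {q3,q6} and {q4}.
Stable partition: {q1,q7} | {q3,q6} | {q0,q8} | {q4} — 4 equivalence classes.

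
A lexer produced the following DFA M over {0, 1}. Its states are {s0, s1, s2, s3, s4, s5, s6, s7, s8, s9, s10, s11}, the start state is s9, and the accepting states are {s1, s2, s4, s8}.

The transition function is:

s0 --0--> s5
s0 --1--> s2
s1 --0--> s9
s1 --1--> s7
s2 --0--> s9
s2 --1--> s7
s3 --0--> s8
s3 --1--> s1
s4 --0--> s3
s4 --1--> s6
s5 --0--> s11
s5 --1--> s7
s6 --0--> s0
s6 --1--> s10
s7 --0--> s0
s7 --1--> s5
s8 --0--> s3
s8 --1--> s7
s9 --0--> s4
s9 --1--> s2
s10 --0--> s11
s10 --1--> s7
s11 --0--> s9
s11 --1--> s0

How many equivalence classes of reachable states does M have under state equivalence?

Start with accepting vs non-accepting: {s1,s2,s4,s8} | {s0,s3,s5,s6,s7,s9,s10,s11}.
Split {s0,s3,s5,s6,s7,s9,s10,s11} by δ(·,0) → {s0,s5,s6,s7,s10,s11} and {s3,s9}.
Refine {s0,s5,s6,s7,s10,s11} on symbol 0: members go to different blocks, giving {s0,s5,s6,s7,s10} and {s11}.
On input 0, block {s0,s5,s6,s7,s10} splits into {s0,s6,s7} and {s5,s10}.
On input 0, block {s0,s6,s7} splits into {s6,s7} and {s0}.
No further refinement is possible. Final partition (6 blocks): {s1,s2,s4,s8} | {s6,s7} | {s3,s9} | {s11} | {s5,s10} | {s0}.

6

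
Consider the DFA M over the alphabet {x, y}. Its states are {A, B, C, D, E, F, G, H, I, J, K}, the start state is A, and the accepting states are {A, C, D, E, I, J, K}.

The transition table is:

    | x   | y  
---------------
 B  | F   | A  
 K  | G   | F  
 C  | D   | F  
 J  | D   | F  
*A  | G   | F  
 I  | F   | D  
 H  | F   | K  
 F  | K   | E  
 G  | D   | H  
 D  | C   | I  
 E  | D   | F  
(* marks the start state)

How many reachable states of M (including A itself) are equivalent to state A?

2

States {B,J} cannot be reached from the start state, so discard them.
Start with accepting vs non-accepting: {A,C,D,E,I,K} | {F,G,H}.
Refine {A,C,D,E,I,K} on symbol x: members go to different blocks, giving {A,I,K} and {C,D,E}.
Refine {A,I,K} on symbol y: members go to different blocks, giving {A,K} and {I}.
On input x, block {F,G,H} splits into {F} and {G} and {H}.
Refine {C,D,E} on symbol y: members go to different blocks, giving {C,E} and {D}.
No further refinement is possible. Final partition (7 blocks): {A,K} | {F} | {C,E} | {I} | {G} | {H} | {D}.
State A belongs to the block {A,K}, which has 2 states.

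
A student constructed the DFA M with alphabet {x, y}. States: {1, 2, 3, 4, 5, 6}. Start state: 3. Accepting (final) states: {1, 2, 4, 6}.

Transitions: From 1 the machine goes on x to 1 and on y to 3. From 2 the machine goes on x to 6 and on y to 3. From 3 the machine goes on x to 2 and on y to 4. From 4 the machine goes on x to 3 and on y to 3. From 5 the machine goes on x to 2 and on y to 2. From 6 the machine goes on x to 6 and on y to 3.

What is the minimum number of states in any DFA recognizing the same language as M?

3

First remove the unreachable states {1,5}; 4 states remain.
P0 = {2,4,6} | {3}.
On input x, block {2,4,6} splits into {2,6} and {4}.
The partition is now stable with 3 blocks: {2,6} | {3} | {4}.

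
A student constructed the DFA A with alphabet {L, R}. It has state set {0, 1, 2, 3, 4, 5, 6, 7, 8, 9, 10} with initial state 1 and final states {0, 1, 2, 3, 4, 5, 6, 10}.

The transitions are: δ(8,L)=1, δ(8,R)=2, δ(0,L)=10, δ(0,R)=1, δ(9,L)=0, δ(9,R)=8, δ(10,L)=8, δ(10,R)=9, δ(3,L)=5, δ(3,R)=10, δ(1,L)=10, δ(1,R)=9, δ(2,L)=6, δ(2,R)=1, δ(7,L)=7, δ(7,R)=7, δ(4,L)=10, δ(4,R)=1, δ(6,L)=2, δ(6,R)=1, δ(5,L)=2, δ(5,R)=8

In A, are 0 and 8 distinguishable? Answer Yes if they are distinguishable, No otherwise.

Reachable states from the start: {0,1,2,6,8,9,10}. Unreachable: {3,4,5,7} — drop them.
Start with accepting vs non-accepting: {0,1,2,6,10} | {8,9}.
On input L, block {0,1,2,6,10} splits into {0,1,2,6} and {10}.
On input L, block {0,1,2,6} splits into {0,1} and {2,6}.
Refine {0,1} on symbol R: members go to different blocks, giving {0} and {1}.
Refine {8,9} on symbol L: members go to different blocks, giving {8} and {9}.
No further refinement is possible. Final partition (6 blocks): {0} | {8} | {10} | {2,6} | {1} | {9}.
0 and 8 end up in different blocks, so they are distinguishable. For instance, the string 'ε' is accepted from only 0.

Yes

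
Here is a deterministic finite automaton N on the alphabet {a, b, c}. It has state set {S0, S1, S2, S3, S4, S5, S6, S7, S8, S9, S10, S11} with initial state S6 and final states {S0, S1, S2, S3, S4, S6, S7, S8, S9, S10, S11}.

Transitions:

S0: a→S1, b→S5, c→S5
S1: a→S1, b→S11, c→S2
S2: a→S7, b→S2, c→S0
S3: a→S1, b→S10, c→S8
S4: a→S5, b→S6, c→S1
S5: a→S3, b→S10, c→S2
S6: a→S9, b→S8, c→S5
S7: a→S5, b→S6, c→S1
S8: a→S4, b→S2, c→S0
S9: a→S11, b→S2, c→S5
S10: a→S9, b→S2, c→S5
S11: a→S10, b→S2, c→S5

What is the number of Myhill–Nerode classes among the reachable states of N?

Every state is reachable, so we keep all 12.
Initial partition by acceptance: {S0,S1,S2,S3,S4,S6,S7,S8,S9,S10,S11} | {S5}.
Refine {S0,S1,S2,S3,S4,S6,S7,S8,S9,S10,S11} on symbol a: members go to different blocks, giving {S0,S1,S2,S3,S6,S8,S9,S10,S11} and {S4,S7}.
On input a, block {S0,S1,S2,S3,S6,S8,S9,S10,S11} splits into {S0,S1,S3,S6,S9,S10,S11} and {S2,S8}.
Refine {S0,S1,S3,S6,S9,S10,S11} on symbol b: members go to different blocks, giving {S6,S9,S10,S11} and {S1,S3} and {S0}.
The partition is now stable with 6 blocks: {S6,S9,S10,S11} | {S5} | {S4,S7} | {S2,S8} | {S1,S3} | {S0}.

6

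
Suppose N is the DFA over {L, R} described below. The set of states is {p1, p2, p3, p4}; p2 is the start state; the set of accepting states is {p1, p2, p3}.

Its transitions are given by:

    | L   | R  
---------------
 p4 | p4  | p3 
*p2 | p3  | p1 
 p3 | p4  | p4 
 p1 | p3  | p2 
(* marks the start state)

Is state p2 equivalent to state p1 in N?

Yes

Initial partition by acceptance: {p1,p2,p3} | {p4}.
Refine {p1,p2,p3} on symbol L: members go to different blocks, giving {p1,p2} and {p3}.
Stable partition: {p1,p2} | {p4} | {p3} — 3 equivalence classes.
p2 and p1 lie in the same block of the stable partition, so they are equivalent — no string distinguishes them.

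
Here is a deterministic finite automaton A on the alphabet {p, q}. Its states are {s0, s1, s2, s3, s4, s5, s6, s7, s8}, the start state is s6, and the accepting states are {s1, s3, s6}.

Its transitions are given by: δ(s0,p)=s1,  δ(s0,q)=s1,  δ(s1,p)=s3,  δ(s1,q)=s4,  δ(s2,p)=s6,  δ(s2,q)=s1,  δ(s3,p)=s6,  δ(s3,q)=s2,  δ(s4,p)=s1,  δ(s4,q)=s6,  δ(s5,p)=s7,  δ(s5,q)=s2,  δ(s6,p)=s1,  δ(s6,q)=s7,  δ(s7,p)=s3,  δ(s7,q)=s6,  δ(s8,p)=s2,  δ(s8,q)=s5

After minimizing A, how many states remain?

Reachable states from the start: {s1,s2,s3,s4,s6,s7}. Unreachable: {s0,s5,s8} — drop them.
Start with accepting vs non-accepting: {s1,s3,s6} | {s2,s4,s7}.
No further refinement is possible. Final partition (2 blocks): {s1,s3,s6} | {s2,s4,s7}.

2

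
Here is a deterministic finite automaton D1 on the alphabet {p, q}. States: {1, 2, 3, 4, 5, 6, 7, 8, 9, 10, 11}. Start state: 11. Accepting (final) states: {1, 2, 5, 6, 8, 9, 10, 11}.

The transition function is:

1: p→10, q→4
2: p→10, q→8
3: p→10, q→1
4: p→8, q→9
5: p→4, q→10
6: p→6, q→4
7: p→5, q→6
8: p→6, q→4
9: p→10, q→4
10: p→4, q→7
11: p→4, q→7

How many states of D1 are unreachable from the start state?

BFS from 11 reaches {4, 5, 6, 7, 8, 9, 10, 11}; the 3 state(s) 1, 2, 3 are never visited.

3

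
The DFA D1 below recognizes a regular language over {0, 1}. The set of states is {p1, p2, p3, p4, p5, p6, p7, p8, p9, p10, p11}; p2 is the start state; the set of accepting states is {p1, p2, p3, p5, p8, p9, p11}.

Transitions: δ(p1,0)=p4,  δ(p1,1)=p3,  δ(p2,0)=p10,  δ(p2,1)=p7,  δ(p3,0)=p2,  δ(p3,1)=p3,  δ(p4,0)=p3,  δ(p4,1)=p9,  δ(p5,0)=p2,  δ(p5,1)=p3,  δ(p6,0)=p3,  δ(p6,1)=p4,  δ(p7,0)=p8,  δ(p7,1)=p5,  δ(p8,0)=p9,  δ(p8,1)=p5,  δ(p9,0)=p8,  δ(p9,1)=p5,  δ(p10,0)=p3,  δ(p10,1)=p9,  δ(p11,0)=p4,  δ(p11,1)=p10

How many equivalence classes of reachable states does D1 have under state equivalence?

Reachable states from the start: {p2,p3,p5,p7,p8,p9,p10}. Unreachable: {p1,p4,p6,p11} — drop them.
Start with accepting vs non-accepting: {p2,p3,p5,p8,p9} | {p7,p10}.
On input 0, block {p2,p3,p5,p8,p9} splits into {p3,p5,p8,p9} and {p2}.
Refine {p3,p5,p8,p9} on symbol 0: members go to different blocks, giving {p3,p5} and {p8,p9}.
Refine {p7,p10} on symbol 0: members go to different blocks, giving {p7} and {p10}.
The partition is now stable with 5 blocks: {p3,p5} | {p7} | {p2} | {p8,p9} | {p10}.

5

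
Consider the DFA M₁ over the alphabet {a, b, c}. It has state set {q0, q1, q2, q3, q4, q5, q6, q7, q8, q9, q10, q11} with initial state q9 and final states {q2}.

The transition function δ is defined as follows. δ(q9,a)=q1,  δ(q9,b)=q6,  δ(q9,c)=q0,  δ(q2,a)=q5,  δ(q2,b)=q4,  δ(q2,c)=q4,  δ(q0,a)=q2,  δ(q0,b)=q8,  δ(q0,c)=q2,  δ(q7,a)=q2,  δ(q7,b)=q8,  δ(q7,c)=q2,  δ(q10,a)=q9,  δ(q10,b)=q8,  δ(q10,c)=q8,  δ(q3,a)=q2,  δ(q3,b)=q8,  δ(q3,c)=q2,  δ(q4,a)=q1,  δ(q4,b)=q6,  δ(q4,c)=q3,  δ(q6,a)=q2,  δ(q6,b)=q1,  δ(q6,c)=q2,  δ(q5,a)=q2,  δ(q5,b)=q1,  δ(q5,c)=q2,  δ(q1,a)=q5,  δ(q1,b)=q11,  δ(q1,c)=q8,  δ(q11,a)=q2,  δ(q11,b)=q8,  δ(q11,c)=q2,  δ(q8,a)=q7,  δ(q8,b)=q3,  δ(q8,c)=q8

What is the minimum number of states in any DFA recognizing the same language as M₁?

First remove the unreachable states {q10}; 11 states remain.
Initial partition by acceptance: {q2} | {q0,q1,q3,q4,q5,q6,q7,q8,q9,q11}.
On input a, block {q0,q1,q3,q4,q5,q6,q7,q8,q9,q11} splits into {q0,q3,q5,q6,q7,q11} and {q1,q4,q8,q9}.
Split {q1,q4,q8,q9} by δ(·,a) → {q1,q8} and {q4,q9}.
The partition is now stable with 4 blocks: {q2} | {q0,q3,q5,q6,q7,q11} | {q1,q8} | {q4,q9}.

4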